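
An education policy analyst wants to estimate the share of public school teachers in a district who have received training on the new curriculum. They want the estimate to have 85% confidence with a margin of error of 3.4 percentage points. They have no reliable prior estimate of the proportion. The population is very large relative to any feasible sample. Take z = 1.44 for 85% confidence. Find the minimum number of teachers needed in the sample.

449

With no prior estimate, use p = 0.5, giving p(1−p) = 0.25.
n = z²·p(1−p)/E² = 1.44² × 0.2500 / 0.034² = 2.0736 × 0.2500 / 0.001156 ≈ 448.44.
Rounding up gives n = 449.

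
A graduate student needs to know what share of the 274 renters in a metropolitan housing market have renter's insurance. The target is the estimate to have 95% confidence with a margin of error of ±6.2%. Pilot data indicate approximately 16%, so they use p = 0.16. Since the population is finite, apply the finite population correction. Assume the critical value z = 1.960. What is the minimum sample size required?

91

Unadjusted: n₀ = 1.960² × 0.16 × 0.84 / 0.062² ≈ 134.32, so n₀ = 135.
Finite population correction with N = 274: n = n₀ / (1 + (n₀−1)/N) = 135 / (1 + 134/274) = 135 / 1.4891 ≈ 90.66.
Rounding up, n = 91.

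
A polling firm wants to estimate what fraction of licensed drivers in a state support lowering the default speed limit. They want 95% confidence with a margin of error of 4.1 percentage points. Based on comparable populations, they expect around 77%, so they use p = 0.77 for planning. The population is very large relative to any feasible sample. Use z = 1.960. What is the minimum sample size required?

With p = 0.77, p(1−p) = 0.1771.
n = z²·p(1−p)/E² = 1.960² × 0.1771 / 0.041² = 3.8416 × 0.1771 / 0.001681 ≈ 404.73.
Rounding up gives n = 405.

405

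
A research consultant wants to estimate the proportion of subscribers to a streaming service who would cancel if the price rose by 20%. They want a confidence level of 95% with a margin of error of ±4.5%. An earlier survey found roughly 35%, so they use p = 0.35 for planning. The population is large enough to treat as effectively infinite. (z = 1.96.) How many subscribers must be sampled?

432

With p = 0.35, p(1−p) = 0.2275.
n = z²·p(1−p)/E² = 1.96² × 0.2275 / 0.045² = 3.8416 × 0.2275 / 0.002025 ≈ 431.59.
Rounding up gives n = 432.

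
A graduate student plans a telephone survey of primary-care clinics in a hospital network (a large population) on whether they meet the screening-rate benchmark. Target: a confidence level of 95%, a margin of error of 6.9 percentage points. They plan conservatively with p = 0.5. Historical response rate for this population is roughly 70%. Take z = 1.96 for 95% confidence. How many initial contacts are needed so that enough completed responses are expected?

289

Completed interviews needed: n₀ = 1.96² × 0.2500 / 0.069² ≈ 201.72 → 202.
At a 70% response rate, contacts needed = 202 / 0.70 ≈ 288.57 → 289.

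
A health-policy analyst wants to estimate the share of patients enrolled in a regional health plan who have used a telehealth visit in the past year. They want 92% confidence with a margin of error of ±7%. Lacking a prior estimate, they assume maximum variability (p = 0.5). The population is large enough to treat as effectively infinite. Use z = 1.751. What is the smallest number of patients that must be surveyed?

With p = 0.5, p(1−p) = 0.25.
n = z²·p(1−p)/E² = 1.751² × 0.2500 / 0.070² = 3.0660 × 0.2500 / 0.004900 ≈ 156.43.
Rounding up gives n = 157.

157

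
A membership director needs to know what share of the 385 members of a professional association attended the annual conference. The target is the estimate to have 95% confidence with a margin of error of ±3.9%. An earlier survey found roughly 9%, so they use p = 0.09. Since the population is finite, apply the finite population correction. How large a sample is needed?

For 95% confidence, z = 1.96.
Unadjusted: n₀ = 1.96² × 0.09 × 0.91 / 0.039² ≈ 206.86, so n₀ = 207.
Finite population correction with N = 385: n = n₀ / (1 + (n₀−1)/N) = 207 / (1 + 206/385) = 207 / 1.5351 ≈ 134.85.
Rounding up, n = 135.

135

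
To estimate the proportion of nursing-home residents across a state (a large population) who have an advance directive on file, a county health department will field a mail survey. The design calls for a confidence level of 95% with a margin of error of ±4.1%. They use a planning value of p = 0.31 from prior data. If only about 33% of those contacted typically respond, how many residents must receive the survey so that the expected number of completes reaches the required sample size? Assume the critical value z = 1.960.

Completed interviews needed: n₀ = 1.960² × 0.2139 / 0.041² ≈ 488.83 → 489.
At a 33% response rate, contacts needed = 489 / 0.33 ≈ 1481.82 → 1482.

1482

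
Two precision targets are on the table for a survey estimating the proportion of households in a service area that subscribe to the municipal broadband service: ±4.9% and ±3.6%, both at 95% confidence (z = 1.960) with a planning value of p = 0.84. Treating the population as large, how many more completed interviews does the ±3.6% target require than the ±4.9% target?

At ±4.9%: n = 1.960² × 0.1344 / 0.049² ≈ 215.04 → 216.
At ±3.6%: n = 1.960² × 0.1344 / 0.036² ≈ 398.39 → 399.
Additional respondents: 399 − 216 = 183.

183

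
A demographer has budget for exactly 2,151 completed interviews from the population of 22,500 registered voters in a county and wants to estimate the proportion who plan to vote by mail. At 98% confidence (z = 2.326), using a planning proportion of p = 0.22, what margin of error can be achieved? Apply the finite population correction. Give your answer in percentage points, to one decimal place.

2.0

Finite-population factor: (N−n)/(N−1) = (22500−2151)/(22500−1) = 0.9044.
SE(p̂) = √[p(1−p)/n · (N−n)/(N−1)] = √[0.1716/2151 × 0.9044] = 0.00849.
E = z × SE = 2.326 × 0.00849 = 0.01976 ≈ 2.0 percentage points.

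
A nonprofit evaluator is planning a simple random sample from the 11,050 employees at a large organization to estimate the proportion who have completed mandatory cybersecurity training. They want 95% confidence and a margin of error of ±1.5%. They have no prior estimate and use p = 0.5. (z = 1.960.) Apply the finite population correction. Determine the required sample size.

Unadjusted: n₀ = 1.960² × 0.50 × 0.50 / 0.015² ≈ 4268.44, so n₀ = 4269.
Finite population correction with N = 11,050: n = n₀ / (1 + (n₀−1)/N) = 4269 / (1 + 4268/11050) = 4269 / 1.3862 ≈ 3079.54.
Rounding up, n = 3080.

3080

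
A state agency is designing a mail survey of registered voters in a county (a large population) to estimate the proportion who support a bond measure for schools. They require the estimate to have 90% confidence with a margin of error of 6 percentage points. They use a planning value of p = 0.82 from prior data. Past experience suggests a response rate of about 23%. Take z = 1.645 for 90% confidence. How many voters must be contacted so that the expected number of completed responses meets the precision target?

483

Completed interviews needed: n₀ = 1.645² × 0.1476 / 0.060² ≈ 110.95 → 111.
At a 23% response rate, contacts needed = 111 / 0.23 ≈ 482.61 → 483.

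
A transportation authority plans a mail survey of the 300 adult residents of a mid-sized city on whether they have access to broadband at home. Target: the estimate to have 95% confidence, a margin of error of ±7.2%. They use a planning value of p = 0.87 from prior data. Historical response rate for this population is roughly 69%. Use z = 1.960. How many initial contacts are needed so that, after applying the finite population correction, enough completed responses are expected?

96

Completed interviews needed (unadjusted): n₀ = 1.960² × 0.1131 / 0.072² ≈ 83.81 → 84.
FPC for N = 300: n = 84 / (1 + 83/300) = 84 / 1.2767 ≈ 65.80 → 66.
At a 69% response rate, contacts needed = 66 / 0.69 ≈ 95.65 → 96.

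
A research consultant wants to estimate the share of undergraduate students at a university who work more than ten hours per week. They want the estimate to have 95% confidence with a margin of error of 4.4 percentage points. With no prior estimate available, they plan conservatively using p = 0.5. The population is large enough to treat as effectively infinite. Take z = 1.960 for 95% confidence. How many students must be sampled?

With p = 0.5, p(1−p) = 0.25.
n = z²·p(1−p)/E² = 1.960² × 0.2500 / 0.044² = 3.8416 × 0.2500 / 0.001936 ≈ 496.07.
Rounding up gives n = 497.

497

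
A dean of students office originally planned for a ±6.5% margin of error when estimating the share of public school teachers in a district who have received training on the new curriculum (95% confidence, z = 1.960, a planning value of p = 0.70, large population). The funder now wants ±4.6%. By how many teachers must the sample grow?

At ±6.5%: n = 1.960² × 0.2100 / 0.065² ≈ 190.94 → 191.
At ±4.6%: n = 1.960² × 0.2100 / 0.046² ≈ 381.26 → 382.
Additional respondents: 382 − 191 = 191.

191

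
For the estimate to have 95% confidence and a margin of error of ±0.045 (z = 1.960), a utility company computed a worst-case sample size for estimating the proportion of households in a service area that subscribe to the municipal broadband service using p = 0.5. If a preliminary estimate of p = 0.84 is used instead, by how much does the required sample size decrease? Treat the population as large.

220

Conservative (p = 0.5): n = 1.960² × 0.25 / 0.045² ≈ 474.27 → 475.
Using p = 0.84: p(1−p) = 0.1344, so n = 1.960² × 0.1344 / 0.045² ≈ 254.97 → 255.
Reduction: 475 − 255 = 220.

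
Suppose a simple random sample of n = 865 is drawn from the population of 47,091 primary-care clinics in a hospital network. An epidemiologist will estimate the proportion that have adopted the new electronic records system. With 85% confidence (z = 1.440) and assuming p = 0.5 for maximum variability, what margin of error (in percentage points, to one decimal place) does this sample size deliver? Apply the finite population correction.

Finite-population factor: (N−n)/(N−1) = (47091−865)/(47091−1) = 0.9817.
SE(p̂) = √[p(1−p)/n · (N−n)/(N−1)] = √[0.2500/865 × 0.9817] = 0.01684.
E = z × SE = 1.440 × 0.01684 = 0.02426 ≈ 2.4 percentage points.

2.4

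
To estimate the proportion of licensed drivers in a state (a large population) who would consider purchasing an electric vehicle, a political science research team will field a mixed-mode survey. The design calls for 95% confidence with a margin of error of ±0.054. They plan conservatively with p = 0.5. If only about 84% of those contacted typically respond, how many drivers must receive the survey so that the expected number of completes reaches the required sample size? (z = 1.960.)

Completed interviews needed: n₀ = 1.960² × 0.2500 / 0.054² ≈ 329.36 → 330.
At an 84% response rate, contacts needed = 330 / 0.84 ≈ 392.86 → 393.

393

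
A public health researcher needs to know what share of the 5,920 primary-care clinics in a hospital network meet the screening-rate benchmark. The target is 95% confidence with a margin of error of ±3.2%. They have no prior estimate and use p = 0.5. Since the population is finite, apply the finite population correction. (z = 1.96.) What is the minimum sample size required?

810

Unadjusted: n₀ = 1.96² × 0.50 × 0.50 / 0.032² ≈ 937.89, so n₀ = 938.
Finite population correction with N = 5,920: n = n₀ / (1 + (n₀−1)/N) = 938 / (1 + 937/5920) = 938 / 1.1583 ≈ 809.82.
Rounding up, n = 810.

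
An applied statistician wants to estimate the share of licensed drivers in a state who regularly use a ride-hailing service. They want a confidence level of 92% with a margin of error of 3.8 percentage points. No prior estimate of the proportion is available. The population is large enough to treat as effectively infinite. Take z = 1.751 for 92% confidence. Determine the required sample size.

With no prior estimate, use p = 0.5, giving p(1−p) = 0.25.
n = z²·p(1−p)/E² = 1.751² × 0.2500 / 0.038² = 3.0660 × 0.2500 / 0.001444 ≈ 530.82.
Rounding up gives n = 531.

531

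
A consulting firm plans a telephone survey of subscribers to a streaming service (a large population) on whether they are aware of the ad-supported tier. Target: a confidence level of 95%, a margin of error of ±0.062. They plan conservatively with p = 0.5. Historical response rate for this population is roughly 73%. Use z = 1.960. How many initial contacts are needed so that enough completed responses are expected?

343

Completed interviews needed: n₀ = 1.960² × 0.2500 / 0.062² ≈ 249.84 → 250.
At a 73% response rate, contacts needed = 250 / 0.73 ≈ 342.47 → 343.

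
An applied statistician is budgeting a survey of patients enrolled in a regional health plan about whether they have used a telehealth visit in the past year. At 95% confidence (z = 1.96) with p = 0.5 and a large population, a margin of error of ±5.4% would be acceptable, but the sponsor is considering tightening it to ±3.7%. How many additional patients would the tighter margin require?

372

At ±5.4%: n = 1.96² × 0.2500 / 0.054² ≈ 329.36 → 330.
At ±3.7%: n = 1.96² × 0.2500 / 0.037² ≈ 701.53 → 702.
Additional respondents: 702 − 330 = 372.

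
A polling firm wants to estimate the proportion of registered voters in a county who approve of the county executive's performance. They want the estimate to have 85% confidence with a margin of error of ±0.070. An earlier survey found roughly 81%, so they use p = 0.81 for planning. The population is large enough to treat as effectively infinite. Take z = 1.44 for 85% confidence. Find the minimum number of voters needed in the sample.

66

With p = 0.81, p(1−p) = 0.1539.
n = z²·p(1−p)/E² = 1.44² × 0.1539 / 0.070² = 2.0736 × 0.1539 / 0.004900 ≈ 65.13.
Rounding up gives n = 66.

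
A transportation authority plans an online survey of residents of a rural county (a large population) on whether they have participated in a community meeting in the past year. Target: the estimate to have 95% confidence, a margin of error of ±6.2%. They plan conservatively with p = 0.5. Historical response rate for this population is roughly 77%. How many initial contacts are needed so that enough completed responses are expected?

325

For 95% confidence, z = 1.960.
Completed interviews needed: n₀ = 1.960² × 0.2500 / 0.062² ≈ 249.84 → 250.
At a 77% response rate, contacts needed = 250 / 0.77 ≈ 324.68 → 325.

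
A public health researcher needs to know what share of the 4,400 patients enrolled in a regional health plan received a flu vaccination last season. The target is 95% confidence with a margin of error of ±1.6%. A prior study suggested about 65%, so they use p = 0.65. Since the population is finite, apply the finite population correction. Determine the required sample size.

1923

For 95% confidence, z = 1.960.
Unadjusted: n₀ = 1.960² × 0.65 × 0.35 / 0.016² ≈ 3413.92, so n₀ = 3414.
Finite population correction with N = 4,400: n = n₀ / (1 + (n₀−1)/N) = 3414 / (1 + 3413/4400) = 3414 / 1.7757 ≈ 1922.64.
Rounding up, n = 1923.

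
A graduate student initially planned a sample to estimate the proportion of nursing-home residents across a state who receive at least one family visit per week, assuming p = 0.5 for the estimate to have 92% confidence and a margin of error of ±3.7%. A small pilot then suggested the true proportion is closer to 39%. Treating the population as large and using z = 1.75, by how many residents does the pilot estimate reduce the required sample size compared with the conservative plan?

Conservative (p = 0.5): n = 1.75² × 0.25 / 0.037² ≈ 559.26 → 560.
Using p = 0.39: p(1−p) = 0.2379, so n = 1.75² × 0.2379 / 0.037² ≈ 532.19 → 533.
Reduction: 560 − 533 = 27.

27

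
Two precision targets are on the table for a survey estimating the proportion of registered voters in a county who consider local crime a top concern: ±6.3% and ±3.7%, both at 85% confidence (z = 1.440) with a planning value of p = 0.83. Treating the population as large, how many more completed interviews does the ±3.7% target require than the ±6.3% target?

140

At ±6.3%: n = 1.440² × 0.1411 / 0.063² ≈ 73.72 → 74.
At ±3.7%: n = 1.440² × 0.1411 / 0.037² ≈ 213.72 → 214.
Additional respondents: 214 − 74 = 140.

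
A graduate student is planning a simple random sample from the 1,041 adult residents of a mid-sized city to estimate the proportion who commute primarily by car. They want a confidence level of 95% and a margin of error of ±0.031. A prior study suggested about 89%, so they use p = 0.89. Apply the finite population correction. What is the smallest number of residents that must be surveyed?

285

For 95% confidence, z = 1.960.
Unadjusted: n₀ = 1.960² × 0.89 × 0.11 / 0.031² ≈ 391.36, so n₀ = 392.
Finite population correction with N = 1,041: n = n₀ / (1 + (n₀−1)/N) = 392 / (1 + 391/1041) = 392 / 1.3756 ≈ 284.97.
Rounding up, n = 285.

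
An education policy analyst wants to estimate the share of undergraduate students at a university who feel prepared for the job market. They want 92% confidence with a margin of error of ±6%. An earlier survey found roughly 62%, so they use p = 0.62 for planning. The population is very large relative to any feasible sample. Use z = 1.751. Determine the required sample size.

With p = 0.62, p(1−p) = 0.2356.
n = z²·p(1−p)/E² = 1.751² × 0.2356 / 0.060² = 3.0660 × 0.2356 / 0.003600 ≈ 200.65.
Rounding up gives n = 201.

201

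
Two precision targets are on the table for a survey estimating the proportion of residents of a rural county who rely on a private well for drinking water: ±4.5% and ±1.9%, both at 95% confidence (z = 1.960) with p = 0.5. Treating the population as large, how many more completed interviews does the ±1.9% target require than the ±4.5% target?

2186

At ±4.5%: n = 1.960² × 0.2500 / 0.045² ≈ 474.27 → 475.
At ±1.9%: n = 1.960² × 0.2500 / 0.019² ≈ 2660.39 → 2661.
Additional respondents: 2661 − 475 = 2186.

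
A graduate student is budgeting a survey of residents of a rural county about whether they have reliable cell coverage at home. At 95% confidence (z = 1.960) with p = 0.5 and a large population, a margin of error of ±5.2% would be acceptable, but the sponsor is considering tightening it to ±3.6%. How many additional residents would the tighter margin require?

At ±5.2%: n = 1.960² × 0.2500 / 0.052² ≈ 355.18 → 356.
At ±3.6%: n = 1.960² × 0.2500 / 0.036² ≈ 741.05 → 742.
Additional respondents: 742 − 356 = 386.

386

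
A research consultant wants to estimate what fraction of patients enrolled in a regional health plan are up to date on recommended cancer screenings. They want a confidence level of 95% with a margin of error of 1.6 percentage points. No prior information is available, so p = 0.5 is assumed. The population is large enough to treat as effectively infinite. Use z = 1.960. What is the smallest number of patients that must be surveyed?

With p = 0.5, p(1−p) = 0.25.
n = z²·p(1−p)/E² = 1.960² × 0.2500 / 0.016² = 3.8416 × 0.2500 / 0.000256 ≈ 3751.56.
Rounding up gives n = 3752.

3752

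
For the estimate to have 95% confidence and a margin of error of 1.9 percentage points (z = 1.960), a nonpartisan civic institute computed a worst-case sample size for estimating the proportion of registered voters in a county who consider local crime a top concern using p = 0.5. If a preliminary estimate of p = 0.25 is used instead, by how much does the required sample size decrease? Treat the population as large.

665

Conservative (p = 0.5): n = 1.960² × 0.25 / 0.019² ≈ 2660.39 → 2661.
Using p = 0.25: p(1−p) = 0.1875, so n = 1.960² × 0.1875 / 0.019² ≈ 1995.29 → 1996.
Reduction: 2661 − 1996 = 665.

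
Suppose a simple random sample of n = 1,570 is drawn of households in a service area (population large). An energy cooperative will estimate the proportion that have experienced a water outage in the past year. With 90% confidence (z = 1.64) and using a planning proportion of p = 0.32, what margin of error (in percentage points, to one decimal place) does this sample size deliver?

SE(p̂) = √[p(1−p)/n] = √[0.2176/1570] = 0.01177.
E = z × SE = 1.64 × 0.01177 = 0.01931, or 1.9 percentage points.

1.9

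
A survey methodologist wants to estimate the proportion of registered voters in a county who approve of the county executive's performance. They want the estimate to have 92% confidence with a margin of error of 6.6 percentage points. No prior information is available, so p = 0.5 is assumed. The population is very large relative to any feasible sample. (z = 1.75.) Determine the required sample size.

176

With p = 0.5, p(1−p) = 0.25.
n = z²·p(1−p)/E² = 1.75² × 0.2500 / 0.066² = 3.0625 × 0.2500 / 0.004356 ≈ 175.76.
Rounding up gives n = 176.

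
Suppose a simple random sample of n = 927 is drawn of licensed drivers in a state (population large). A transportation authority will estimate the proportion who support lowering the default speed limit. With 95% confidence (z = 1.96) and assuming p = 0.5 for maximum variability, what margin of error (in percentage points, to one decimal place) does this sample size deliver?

SE(p̂) = √[p(1−p)/n] = √[0.2500/927] = 0.01642.
E = z × SE = 1.96 × 0.01642 = 0.03219, or 3.2 percentage points.

3.2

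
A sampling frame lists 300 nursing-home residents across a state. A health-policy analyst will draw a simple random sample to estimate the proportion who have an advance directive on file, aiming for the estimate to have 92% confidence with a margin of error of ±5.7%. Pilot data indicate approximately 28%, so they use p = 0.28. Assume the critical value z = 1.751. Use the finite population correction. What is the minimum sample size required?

Unadjusted: n₀ = 1.751² × 0.28 × 0.72 / 0.057² ≈ 190.24, so n₀ = 191.
Finite population correction with N = 300: n = n₀ / (1 + (n₀−1)/N) = 191 / (1 + 190/300) = 191 / 1.6333 ≈ 116.94.
Rounding up, n = 117.

117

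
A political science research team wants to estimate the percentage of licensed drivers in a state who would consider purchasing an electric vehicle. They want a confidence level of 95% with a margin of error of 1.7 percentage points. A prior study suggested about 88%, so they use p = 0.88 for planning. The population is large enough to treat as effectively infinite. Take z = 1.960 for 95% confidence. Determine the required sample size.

With p = 0.88, p(1−p) = 0.1056.
n = z²·p(1−p)/E² = 1.960² × 0.1056 / 0.017² = 3.8416 × 0.1056 / 0.000289 ≈ 1403.71.
Rounding up gives n = 1404.

1404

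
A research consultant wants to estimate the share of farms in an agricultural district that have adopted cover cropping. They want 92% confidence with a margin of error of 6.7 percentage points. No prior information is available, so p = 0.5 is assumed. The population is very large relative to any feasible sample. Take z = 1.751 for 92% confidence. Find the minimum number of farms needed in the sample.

171

With p = 0.5, p(1−p) = 0.25.
n = z²·p(1−p)/E² = 1.751² × 0.2500 / 0.067² = 3.0660 × 0.2500 / 0.004489 ≈ 170.75.
Rounding up gives n = 171.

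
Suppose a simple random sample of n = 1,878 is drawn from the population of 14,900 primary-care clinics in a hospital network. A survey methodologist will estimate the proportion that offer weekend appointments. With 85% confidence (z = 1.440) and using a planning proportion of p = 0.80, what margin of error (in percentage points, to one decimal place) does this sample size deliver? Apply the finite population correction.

1.2

Finite-population factor: (N−n)/(N−1) = (14900−1878)/(14900−1) = 0.8740.
SE(p̂) = √[p(1−p)/n · (N−n)/(N−1)] = √[0.1600/1878 × 0.8740] = 0.00863.
E = z × SE = 1.440 × 0.00863 = 0.01243 ≈ 1.2 percentage points.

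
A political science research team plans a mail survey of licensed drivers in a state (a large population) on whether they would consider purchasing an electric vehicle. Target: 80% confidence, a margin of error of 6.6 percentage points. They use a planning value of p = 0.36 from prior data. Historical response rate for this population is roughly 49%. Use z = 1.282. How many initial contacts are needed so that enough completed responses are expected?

Completed interviews needed: n₀ = 1.282² × 0.2304 / 0.066² ≈ 86.93 → 87.
At a 49% response rate, contacts needed = 87 / 0.49 ≈ 177.55 → 178.

178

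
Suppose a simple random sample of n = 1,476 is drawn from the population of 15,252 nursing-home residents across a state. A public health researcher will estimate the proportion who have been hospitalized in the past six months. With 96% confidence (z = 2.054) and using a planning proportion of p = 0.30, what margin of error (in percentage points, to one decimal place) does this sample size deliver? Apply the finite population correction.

Finite-population factor: (N−n)/(N−1) = (15252−1476)/(15252−1) = 0.9033.
SE(p̂) = √[p(1−p)/n · (N−n)/(N−1)] = √[0.2100/1476 × 0.9033] = 0.01134.
E = z × SE = 2.054 × 0.01134 = 0.02329 ≈ 2.3 percentage points.

2.3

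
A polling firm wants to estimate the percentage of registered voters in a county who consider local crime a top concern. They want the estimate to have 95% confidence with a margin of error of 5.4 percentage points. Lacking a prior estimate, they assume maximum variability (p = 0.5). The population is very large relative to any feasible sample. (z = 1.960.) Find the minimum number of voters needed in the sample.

With p = 0.5, p(1−p) = 0.25.
n = z²·p(1−p)/E² = 1.960² × 0.2500 / 0.054² = 3.8416 × 0.2500 / 0.002916 ≈ 329.36.
Rounding up gives n = 330.

330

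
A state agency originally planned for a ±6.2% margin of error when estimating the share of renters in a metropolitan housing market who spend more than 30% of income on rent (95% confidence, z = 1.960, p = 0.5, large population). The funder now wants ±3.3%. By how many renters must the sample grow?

At ±6.2%: n = 1.960² × 0.2500 / 0.062² ≈ 249.84 → 250.
At ±3.3%: n = 1.960² × 0.2500 / 0.033² ≈ 881.91 → 882.
Additional respondents: 882 − 250 = 632.

632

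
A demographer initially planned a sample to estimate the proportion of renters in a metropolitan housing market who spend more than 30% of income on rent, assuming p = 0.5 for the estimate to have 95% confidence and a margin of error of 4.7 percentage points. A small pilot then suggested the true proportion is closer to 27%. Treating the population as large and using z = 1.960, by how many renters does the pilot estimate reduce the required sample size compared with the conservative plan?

Conservative (p = 0.5): n = 1.960² × 0.25 / 0.047² ≈ 434.77 → 435.
Using p = 0.27: p(1−p) = 0.1971, so n = 1.960² × 0.1971 / 0.047² ≈ 342.77 → 343.
Reduction: 435 − 343 = 92.

92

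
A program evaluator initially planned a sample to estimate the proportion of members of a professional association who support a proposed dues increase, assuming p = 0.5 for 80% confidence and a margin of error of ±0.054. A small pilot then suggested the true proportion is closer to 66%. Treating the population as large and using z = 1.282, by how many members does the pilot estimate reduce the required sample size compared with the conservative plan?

14

Conservative (p = 0.5): n = 1.282² × 0.25 / 0.054² ≈ 140.91 → 141.
Using p = 0.66: p(1−p) = 0.2244, so n = 1.282² × 0.2244 / 0.054² ≈ 126.48 → 127.
Reduction: 141 − 127 = 14.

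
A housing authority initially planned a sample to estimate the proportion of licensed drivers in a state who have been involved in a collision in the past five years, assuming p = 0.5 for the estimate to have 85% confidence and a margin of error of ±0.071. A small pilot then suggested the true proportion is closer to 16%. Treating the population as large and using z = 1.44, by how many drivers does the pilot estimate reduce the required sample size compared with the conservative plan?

Conservative (p = 0.5): n = 1.44² × 0.25 / 0.071² ≈ 102.84 → 103.
Using p = 0.16: p(1−p) = 0.1344, so n = 1.44² × 0.1344 / 0.071² ≈ 55.29 → 56.
Reduction: 103 − 56 = 47.

47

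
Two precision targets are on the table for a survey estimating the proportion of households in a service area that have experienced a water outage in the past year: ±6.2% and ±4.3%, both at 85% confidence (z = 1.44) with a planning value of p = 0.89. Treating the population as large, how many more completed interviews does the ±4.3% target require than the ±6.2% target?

At ±6.2%: n = 1.44² × 0.0979 / 0.062² ≈ 52.81 → 53.
At ±4.3%: n = 1.44² × 0.0979 / 0.043² ≈ 109.79 → 110.
Additional respondents: 110 − 53 = 57.

57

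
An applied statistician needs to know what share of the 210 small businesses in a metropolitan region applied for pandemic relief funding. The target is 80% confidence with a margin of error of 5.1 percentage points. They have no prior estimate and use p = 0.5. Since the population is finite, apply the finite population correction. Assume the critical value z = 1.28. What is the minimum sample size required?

91

Unadjusted: n₀ = 1.28² × 0.50 × 0.50 / 0.051² ≈ 157.48, so n₀ = 158.
Finite population correction with N = 210: n = n₀ / (1 + (n₀−1)/N) = 158 / (1 + 157/210) = 158 / 1.7476 ≈ 90.41.
Rounding up, n = 91.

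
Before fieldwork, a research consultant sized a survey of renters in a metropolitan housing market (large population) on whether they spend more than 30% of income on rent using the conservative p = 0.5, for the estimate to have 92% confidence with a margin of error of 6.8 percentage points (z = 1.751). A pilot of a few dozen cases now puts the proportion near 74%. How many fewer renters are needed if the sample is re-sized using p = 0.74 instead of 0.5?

Conservative (p = 0.5): n = 1.751² × 0.25 / 0.068² ≈ 165.77 → 166.
Using p = 0.74: p(1−p) = 0.1924, so n = 1.751² × 0.1924 / 0.068² ≈ 127.57 → 128.
Reduction: 166 − 128 = 38.

38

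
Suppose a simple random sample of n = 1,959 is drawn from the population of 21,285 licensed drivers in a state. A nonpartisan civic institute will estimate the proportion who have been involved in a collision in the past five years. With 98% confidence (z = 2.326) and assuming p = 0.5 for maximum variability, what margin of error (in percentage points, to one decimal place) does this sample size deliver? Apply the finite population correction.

Finite-population factor: (N−n)/(N−1) = (21285−1959)/(21285−1) = 0.9080.
SE(p̂) = √[p(1−p)/n · (N−n)/(N−1)] = √[0.2500/1959 × 0.9080] = 0.01076.
E = z × SE = 2.326 × 0.01076 = 0.02504 ≈ 2.5 percentage points.

2.5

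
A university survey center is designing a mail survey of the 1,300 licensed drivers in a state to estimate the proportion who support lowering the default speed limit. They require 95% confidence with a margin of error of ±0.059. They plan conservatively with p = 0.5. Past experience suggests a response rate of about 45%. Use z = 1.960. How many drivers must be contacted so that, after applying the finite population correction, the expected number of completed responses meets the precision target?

Completed interviews needed (unadjusted): n₀ = 1.960² × 0.2500 / 0.059² ≈ 275.90 → 276.
FPC for N = 1,300: n = 276 / (1 + 275/1300) = 276 / 1.2115 ≈ 227.81 → 228.
At a 45% response rate, contacts needed = 228 / 0.45 ≈ 506.67 → 507.

507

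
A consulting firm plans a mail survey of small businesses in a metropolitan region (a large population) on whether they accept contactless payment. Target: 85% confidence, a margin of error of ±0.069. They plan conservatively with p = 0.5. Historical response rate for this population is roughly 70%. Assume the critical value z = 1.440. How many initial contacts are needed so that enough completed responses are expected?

Completed interviews needed: n₀ = 1.440² × 0.2500 / 0.069² ≈ 108.88 → 109.
At a 70% response rate, contacts needed = 109 / 0.70 ≈ 155.71 → 156.

156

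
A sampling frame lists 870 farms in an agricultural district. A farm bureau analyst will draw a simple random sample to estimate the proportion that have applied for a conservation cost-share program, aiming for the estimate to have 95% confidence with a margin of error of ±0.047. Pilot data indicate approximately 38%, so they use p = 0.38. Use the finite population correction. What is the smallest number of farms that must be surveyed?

279

For 95% confidence, z = 1.960.
Unadjusted: n₀ = 1.960² × 0.38 × 0.62 / 0.047² ≈ 409.72, so n₀ = 410.
Finite population correction with N = 870: n = n₀ / (1 + (n₀−1)/N) = 410 / (1 + 409/870) = 410 / 1.4701 ≈ 278.89.
Rounding up, n = 279.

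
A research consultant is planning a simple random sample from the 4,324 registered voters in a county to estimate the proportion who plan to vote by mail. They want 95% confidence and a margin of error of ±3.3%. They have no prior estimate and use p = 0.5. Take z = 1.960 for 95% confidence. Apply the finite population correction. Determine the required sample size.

Unadjusted: n₀ = 1.960² × 0.50 × 0.50 / 0.033² ≈ 881.91, so n₀ = 882.
Finite population correction with N = 4,324: n = n₀ / (1 + (n₀−1)/N) = 882 / (1 + 881/4324) = 882 / 1.2037 ≈ 732.71.
Rounding up, n = 733.

733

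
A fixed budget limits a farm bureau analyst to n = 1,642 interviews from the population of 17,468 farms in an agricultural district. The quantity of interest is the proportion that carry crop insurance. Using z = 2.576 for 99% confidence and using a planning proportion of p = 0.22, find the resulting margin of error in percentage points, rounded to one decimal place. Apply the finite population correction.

2.5

Finite-population factor: (N−n)/(N−1) = (17468−1642)/(17468−1) = 0.9061.
SE(p̂) = √[p(1−p)/n · (N−n)/(N−1)] = √[0.1716/1642 × 0.9061] = 0.00973.
E = z × SE = 2.576 × 0.00973 = 0.02507 ≈ 2.5 percentage points.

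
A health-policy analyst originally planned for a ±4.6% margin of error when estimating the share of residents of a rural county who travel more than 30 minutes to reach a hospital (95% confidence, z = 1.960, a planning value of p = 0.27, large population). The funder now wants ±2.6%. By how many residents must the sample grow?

763

At ±4.6%: n = 1.960² × 0.1971 / 0.046² ≈ 357.84 → 358.
At ±2.6%: n = 1.960² × 0.1971 / 0.026² ≈ 1120.09 → 1121.
Additional respondents: 1121 − 358 = 763.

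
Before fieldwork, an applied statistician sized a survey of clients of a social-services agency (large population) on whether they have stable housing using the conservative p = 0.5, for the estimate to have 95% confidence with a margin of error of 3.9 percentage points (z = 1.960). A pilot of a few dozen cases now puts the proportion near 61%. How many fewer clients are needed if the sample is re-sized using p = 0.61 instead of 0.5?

Conservative (p = 0.5): n = 1.960² × 0.25 / 0.039² ≈ 631.43 → 632.
Using p = 0.61: p(1−p) = 0.2379, so n = 1.960² × 0.2379 / 0.039² ≈ 600.87 → 601.
Reduction: 632 − 601 = 31.

31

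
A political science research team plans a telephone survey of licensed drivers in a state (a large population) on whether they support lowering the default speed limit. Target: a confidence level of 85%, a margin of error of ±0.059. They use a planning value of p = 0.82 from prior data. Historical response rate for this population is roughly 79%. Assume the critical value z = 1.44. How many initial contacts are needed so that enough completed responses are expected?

112

Completed interviews needed: n₀ = 1.44² × 0.1476 / 0.059² ≈ 87.92 → 88.
At a 79% response rate, contacts needed = 88 / 0.79 ≈ 111.39 → 112.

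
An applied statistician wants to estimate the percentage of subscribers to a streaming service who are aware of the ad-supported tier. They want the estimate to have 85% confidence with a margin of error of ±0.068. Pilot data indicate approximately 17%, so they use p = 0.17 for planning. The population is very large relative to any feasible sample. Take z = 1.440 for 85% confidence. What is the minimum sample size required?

With p = 0.17, p(1−p) = 0.1411.
n = z²·p(1−p)/E² = 1.440² × 0.1411 / 0.068² = 2.0736 × 0.1411 / 0.004624 ≈ 63.28.
Rounding up gives n = 64.

64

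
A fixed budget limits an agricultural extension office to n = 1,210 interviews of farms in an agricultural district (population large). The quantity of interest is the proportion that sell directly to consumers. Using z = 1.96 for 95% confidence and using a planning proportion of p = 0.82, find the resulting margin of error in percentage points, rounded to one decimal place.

SE(p̂) = √[p(1−p)/n] = √[0.1476/1210] = 0.01104.
E = z × SE = 1.96 × 0.01104 = 0.02165, or 2.2 percentage points.

2.2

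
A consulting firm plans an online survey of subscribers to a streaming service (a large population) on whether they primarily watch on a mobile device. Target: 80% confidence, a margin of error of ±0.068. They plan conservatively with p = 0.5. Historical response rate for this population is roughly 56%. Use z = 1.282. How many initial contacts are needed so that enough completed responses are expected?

159

Completed interviews needed: n₀ = 1.282² × 0.2500 / 0.068² ≈ 88.86 → 89.
At a 56% response rate, contacts needed = 89 / 0.56 ≈ 158.93 → 159.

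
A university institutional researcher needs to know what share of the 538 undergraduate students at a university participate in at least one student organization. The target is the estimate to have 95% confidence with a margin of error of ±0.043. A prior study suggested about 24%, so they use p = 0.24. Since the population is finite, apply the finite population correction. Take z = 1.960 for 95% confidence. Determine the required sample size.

Unadjusted: n₀ = 1.960² × 0.24 × 0.76 / 0.043² ≈ 378.97, so n₀ = 379.
Finite population correction with N = 538: n = n₀ / (1 + (n₀−1)/N) = 379 / (1 + 378/538) = 379 / 1.7026 ≈ 222.60.
Rounding up, n = 223.

223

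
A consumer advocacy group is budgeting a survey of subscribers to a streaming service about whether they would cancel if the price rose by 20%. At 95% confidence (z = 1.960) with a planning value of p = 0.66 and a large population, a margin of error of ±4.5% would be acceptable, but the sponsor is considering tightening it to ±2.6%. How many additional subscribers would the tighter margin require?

850

At ±4.5%: n = 1.960² × 0.2244 / 0.045² ≈ 425.71 → 426.
At ±2.6%: n = 1.960² × 0.2244 / 0.026² ≈ 1275.23 → 1276.
Additional respondents: 1276 − 426 = 850.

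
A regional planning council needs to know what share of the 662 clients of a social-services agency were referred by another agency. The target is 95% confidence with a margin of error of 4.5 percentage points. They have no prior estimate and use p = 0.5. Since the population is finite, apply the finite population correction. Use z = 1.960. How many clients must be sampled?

Unadjusted: n₀ = 1.960² × 0.50 × 0.50 / 0.045² ≈ 474.27, so n₀ = 475.
Finite population correction with N = 662: n = n₀ / (1 + (n₀−1)/N) = 475 / (1 + 474/662) = 475 / 1.7160 ≈ 276.80.
Rounding up, n = 277.

277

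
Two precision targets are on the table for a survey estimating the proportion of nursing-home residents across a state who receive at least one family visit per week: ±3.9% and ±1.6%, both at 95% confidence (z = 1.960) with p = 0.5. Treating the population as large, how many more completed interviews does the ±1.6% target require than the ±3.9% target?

3120

At ±3.9%: n = 1.960² × 0.2500 / 0.039² ≈ 631.43 → 632.
At ±1.6%: n = 1.960² × 0.2500 / 0.016² ≈ 3751.56 → 3752.
Additional respondents: 3752 − 632 = 3120.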